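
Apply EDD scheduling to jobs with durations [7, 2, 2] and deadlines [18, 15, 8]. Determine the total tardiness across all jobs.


Sort by due date (EDD order): [(2, 8), (2, 15), (7, 18)]
Compute completion times and tardiness:
  Job 1: p=2, d=8, C=2, tardiness=max(0,2-8)=0
  Job 2: p=2, d=15, C=4, tardiness=max(0,4-15)=0
  Job 3: p=7, d=18, C=11, tardiness=max(0,11-18)=0
Total tardiness = 0

0


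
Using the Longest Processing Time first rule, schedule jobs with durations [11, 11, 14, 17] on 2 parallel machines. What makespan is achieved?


Sort jobs in decreasing order (LPT): [17, 14, 11, 11]
Assign each job to the least loaded machine:
  Machine 1: jobs [17, 11], load = 28
  Machine 2: jobs [14, 11], load = 25
Makespan = max load = 28

28


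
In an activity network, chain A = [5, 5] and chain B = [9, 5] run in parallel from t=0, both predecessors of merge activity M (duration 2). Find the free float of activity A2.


ES(A2) = sum of predecessors on chain A = 5
EF(A2) = ES + duration = 5 + 5 = 10
Successor of A2 is M. ES(M) = max(sum(A), sum(B)) = max(10, 14) = 14
Free float = ES(successor) - EF(current) = 14 - 10 = 4

4


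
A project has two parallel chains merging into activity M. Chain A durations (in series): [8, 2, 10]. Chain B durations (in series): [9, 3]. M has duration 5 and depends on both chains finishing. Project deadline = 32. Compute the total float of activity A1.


Forward pass: ES(A1) = sum of predecessors on chain A = 0
EF = ES + duration = 0 + 8 = 8
Backward pass: LF(M) = deadline = 32; LS(M) = 32 - 5 = 27
LF(A1) = LS(M) - sum(successors on chain A) = 27 - 12 = 15
LS = LF - duration = 15 - 8 = 7
Total float = LS - ES = 7 - 0 = 7

7


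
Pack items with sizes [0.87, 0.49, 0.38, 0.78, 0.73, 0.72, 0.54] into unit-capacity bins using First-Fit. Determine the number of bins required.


Place items sequentially using First-Fit:
  Item 0.87 -> new Bin 1
  Item 0.49 -> new Bin 2
  Item 0.38 -> Bin 2 (now 0.87)
  Item 0.78 -> new Bin 3
  Item 0.73 -> new Bin 4
  Item 0.72 -> new Bin 5
  Item 0.54 -> new Bin 6
Total bins used = 6

6


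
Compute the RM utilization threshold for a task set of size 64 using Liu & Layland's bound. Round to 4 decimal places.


Compute 2^(1/64) = 1.0108892861
Subtract 1: 1.0108892861 - 1 = 0.0108892861
Multiply by n: 64 * 0.0108892861 = 0.6969143104
Round to 4 dp: 0.6969

0.6969


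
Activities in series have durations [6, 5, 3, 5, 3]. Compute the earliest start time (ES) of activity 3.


Activity 3 starts after activities 1 through 2 complete.
Predecessor durations: [6, 5]
ES = 6 + 5 = 11

11


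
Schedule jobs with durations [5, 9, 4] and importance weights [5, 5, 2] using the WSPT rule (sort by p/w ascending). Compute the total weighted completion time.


Compute p/w ratios and sort ascending (WSPT): [(5, 5), (9, 5), (4, 2)]
Compute weighted completion times:
  Job (p=5,w=5): C=5, w*C=5*5=25
  Job (p=9,w=5): C=14, w*C=5*14=70
  Job (p=4,w=2): C=18, w*C=2*18=36
Total weighted completion time = 131

131


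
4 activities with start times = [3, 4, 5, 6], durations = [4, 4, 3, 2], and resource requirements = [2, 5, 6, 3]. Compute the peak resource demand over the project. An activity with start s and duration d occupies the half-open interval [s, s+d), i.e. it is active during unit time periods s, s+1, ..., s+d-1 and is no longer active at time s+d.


Each activity i is active on [start_i, start_i + duration_i).
Compute total resource usage per time slot:
  t=0: active resources = [], total = 0
  t=1: active resources = [], total = 0
  t=2: active resources = [], total = 0
  t=3: active resources = [2], total = 2
  t=4: active resources = [2, 5], total = 7
  t=5: active resources = [2, 5, 6], total = 13
  t=6: active resources = [2, 5, 6, 3], total = 16
  t=7: active resources = [5, 6, 3], total = 14
Peak resource demand = 16

16


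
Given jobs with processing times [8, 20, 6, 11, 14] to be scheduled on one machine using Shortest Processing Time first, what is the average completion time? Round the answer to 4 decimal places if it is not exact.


Sort jobs by processing time (SPT order): [6, 8, 11, 14, 20]
Compute completion times sequentially:
  Job 1: processing = 6, completes at 6
  Job 2: processing = 8, completes at 14
  Job 3: processing = 11, completes at 25
  Job 4: processing = 14, completes at 39
  Job 5: processing = 20, completes at 59
Sum of completion times = 143
Average completion time = 143/5 = 28.6

28.6


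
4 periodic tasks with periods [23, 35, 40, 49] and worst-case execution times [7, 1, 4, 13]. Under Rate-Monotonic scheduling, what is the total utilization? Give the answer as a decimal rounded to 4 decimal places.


Compute individual utilizations (exact fractions):
  Task 1: C/T = 7/23 (approx. 0.3043)
  Task 2: C/T = 1/35 (approx. 0.0286)
  Task 3: C/T = 4/40 = 1/10 (approx. 0.1)
  Task 4: C/T = 13/49 (approx. 0.2653)
Total utilization U = 7/23 + 1/35 + 1/10 + 13/49 = 7869/11270
Rounded to 4 decimal places: U = 0.6982
RM (Liu & Layland) bound for 4 tasks = 0.756828; compare with U = 7869/11270 (approx. 0.698225)
U <= bound, so schedulable by RM sufficient condition.

0.6982


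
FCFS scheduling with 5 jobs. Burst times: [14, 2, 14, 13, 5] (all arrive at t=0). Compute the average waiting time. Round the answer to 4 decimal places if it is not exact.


FCFS order (as given): [14, 2, 14, 13, 5]
Waiting times:
  Job 1: wait = 0
  Job 2: wait = 14
  Job 3: wait = 16
  Job 4: wait = 30
  Job 5: wait = 43
Sum of waiting times = 103
Average waiting time = 103/5 = 20.6

20.6


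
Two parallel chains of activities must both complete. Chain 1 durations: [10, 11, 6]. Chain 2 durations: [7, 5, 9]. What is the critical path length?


Path A total = 10 + 11 + 6 = 27
Path B total = 7 + 5 + 9 = 21
Critical path = longest path = max(27, 21) = 27

27


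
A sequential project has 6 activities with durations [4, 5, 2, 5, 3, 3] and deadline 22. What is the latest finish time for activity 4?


LF(activity 4) = deadline - sum of successor durations
Successors: activities 5 through 6 with durations [3, 3]
Sum of successor durations = 6
LF = 22 - 6 = 16

16


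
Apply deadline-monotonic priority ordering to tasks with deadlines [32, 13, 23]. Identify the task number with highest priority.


Sort tasks by relative deadline (ascending):
  Task 2: deadline = 13
  Task 3: deadline = 23
  Task 1: deadline = 32
Priority order (highest first): [2, 3, 1]
Highest priority task = 2

2


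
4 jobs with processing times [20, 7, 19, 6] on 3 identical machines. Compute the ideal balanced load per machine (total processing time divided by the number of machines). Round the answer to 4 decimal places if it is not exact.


Total processing time = 20 + 7 + 19 + 6 = 52
Number of machines = 3
Ideal balanced load = 52 / 3 = 17.3333

17.3333


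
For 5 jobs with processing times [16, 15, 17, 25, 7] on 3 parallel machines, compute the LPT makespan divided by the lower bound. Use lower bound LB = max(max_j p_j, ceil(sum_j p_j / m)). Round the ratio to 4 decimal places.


LPT order: [25, 17, 16, 15, 7]
Machine loads after assignment: [25, 24, 31]
LPT makespan = 31
Lower bound = max(max_job, ceil(total/3)) = max(25, 27) = 27
Ratio = 31 / 27 = 1.1481

1.1481


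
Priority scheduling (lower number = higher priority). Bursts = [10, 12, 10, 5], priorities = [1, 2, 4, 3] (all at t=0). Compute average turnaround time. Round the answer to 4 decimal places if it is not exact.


Sort by priority (ascending = highest first):
Order: [(1, 10), (2, 12), (3, 5), (4, 10)]
Completion times:
  Priority 1, burst=10, C=10
  Priority 2, burst=12, C=22
  Priority 3, burst=5, C=27
  Priority 4, burst=10, C=37
Average turnaround = 96/4 = 24.0

24.0


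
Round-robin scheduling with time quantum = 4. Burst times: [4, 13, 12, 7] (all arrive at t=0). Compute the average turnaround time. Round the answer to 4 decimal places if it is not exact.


Time quantum = 4
Execution trace:
  J1 runs 4 units, time = 4
  J2 runs 4 units, time = 8
  J3 runs 4 units, time = 12
  J4 runs 4 units, time = 16
  J2 runs 4 units, time = 20
  J3 runs 4 units, time = 24
  J4 runs 3 units, time = 27
  J2 runs 4 units, time = 31
  J3 runs 4 units, time = 35
  J2 runs 1 units, time = 36
Finish times: [4, 36, 35, 27]
Average turnaround = 102/4 = 25.5

25.5


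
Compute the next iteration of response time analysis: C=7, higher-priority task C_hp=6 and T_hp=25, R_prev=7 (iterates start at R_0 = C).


R_next = C + ceil(R_prev / T_hp) * C_hp
ceil(7 / 25) = ceil(0.28) = 1
Interference = 1 * 6 = 6
R_next = 7 + 6 = 13

13


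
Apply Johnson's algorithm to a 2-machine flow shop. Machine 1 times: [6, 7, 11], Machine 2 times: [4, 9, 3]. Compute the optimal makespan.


Apply Johnson's rule:
  Group 1 (a <= b): [(2, 7, 9)]
  Group 2 (a > b): [(1, 6, 4), (3, 11, 3)]
Optimal job order: [2, 1, 3]
Schedule:
  Job 2: M1 done at 7, M2 done at 16
  Job 1: M1 done at 13, M2 done at 20
  Job 3: M1 done at 24, M2 done at 27
Makespan = 27

27


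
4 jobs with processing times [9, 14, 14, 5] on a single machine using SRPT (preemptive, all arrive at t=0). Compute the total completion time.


Since all jobs arrive at t=0, SRPT equals SPT ordering.
SPT order: [5, 9, 14, 14]
Completion times:
  Job 1: p=5, C=5
  Job 2: p=9, C=14
  Job 3: p=14, C=28
  Job 4: p=14, C=42
Total completion time = 5 + 14 + 28 + 42 = 89

89


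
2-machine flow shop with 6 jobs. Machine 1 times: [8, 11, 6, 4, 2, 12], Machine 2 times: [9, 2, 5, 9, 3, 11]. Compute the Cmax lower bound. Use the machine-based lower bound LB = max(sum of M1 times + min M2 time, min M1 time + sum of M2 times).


LB1 = sum(M1 times) + min(M2 times) = 43 + 2 = 45
LB2 = min(M1 times) + sum(M2 times) = 2 + 39 = 41
Lower bound = max(LB1, LB2) = max(45, 41) = 45

45


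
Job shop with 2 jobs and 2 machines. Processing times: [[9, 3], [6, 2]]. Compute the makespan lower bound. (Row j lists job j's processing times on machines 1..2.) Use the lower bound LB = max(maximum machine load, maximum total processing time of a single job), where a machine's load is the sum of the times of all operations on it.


Machine loads:
  Machine 1: 9 + 6 = 15
  Machine 2: 3 + 2 = 5
Max machine load = 15
Job totals:
  Job 1: 12
  Job 2: 8
Max job total = 12
Lower bound = max(15, 12) = 15

15


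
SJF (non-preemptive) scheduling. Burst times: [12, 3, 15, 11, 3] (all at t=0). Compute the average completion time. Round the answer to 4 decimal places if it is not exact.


SJF order (ascending): [3, 3, 11, 12, 15]
Completion times:
  Job 1: burst=3, C=3
  Job 2: burst=3, C=6
  Job 3: burst=11, C=17
  Job 4: burst=12, C=29
  Job 5: burst=15, C=44
Average completion = 99/5 = 19.8

19.8


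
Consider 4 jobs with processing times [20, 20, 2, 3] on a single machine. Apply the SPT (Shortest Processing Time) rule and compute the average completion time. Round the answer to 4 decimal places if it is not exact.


Sort jobs by processing time (SPT order): [2, 3, 20, 20]
Compute completion times sequentially:
  Job 1: processing = 2, completes at 2
  Job 2: processing = 3, completes at 5
  Job 3: processing = 20, completes at 25
  Job 4: processing = 20, completes at 45
Sum of completion times = 77
Average completion time = 77/4 = 19.25

19.25


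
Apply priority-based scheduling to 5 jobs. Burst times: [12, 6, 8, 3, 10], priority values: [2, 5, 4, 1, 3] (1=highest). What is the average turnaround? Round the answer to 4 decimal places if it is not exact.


Sort by priority (ascending = highest first):
Order: [(1, 3), (2, 12), (3, 10), (4, 8), (5, 6)]
Completion times:
  Priority 1, burst=3, C=3
  Priority 2, burst=12, C=15
  Priority 3, burst=10, C=25
  Priority 4, burst=8, C=33
  Priority 5, burst=6, C=39
Average turnaround = 115/5 = 23.0

23.0


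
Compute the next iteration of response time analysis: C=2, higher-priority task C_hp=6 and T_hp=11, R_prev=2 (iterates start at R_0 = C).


R_next = C + ceil(R_prev / T_hp) * C_hp
ceil(2 / 11) = ceil(0.1818) = 1
Interference = 1 * 6 = 6
R_next = 2 + 6 = 8

8


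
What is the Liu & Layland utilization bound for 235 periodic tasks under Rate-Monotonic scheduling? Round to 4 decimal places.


Compute 2^(1/235) = 1.0029539167
Subtract 1: 1.0029539167 - 1 = 0.0029539167
Multiply by n: 235 * 0.0029539167 = 0.6941704245
Round to 4 dp: 0.6942

0.6942


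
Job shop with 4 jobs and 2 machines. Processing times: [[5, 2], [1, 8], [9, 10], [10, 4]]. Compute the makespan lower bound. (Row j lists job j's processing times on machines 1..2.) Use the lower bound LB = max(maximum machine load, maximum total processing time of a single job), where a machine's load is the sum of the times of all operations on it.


Machine loads:
  Machine 1: 5 + 1 + 9 + 10 = 25
  Machine 2: 2 + 8 + 10 + 4 = 24
Max machine load = 25
Job totals:
  Job 1: 7
  Job 2: 9
  Job 3: 19
  Job 4: 14
Max job total = 19
Lower bound = max(25, 19) = 25

25


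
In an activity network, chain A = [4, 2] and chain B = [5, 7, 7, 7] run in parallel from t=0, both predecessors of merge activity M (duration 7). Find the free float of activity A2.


ES(A2) = sum of predecessors on chain A = 4
EF(A2) = ES + duration = 4 + 2 = 6
Successor of A2 is M. ES(M) = max(sum(A), sum(B)) = max(6, 26) = 26
Free float = ES(successor) - EF(current) = 26 - 6 = 20

20


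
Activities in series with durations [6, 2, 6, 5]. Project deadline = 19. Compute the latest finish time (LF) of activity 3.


LF(activity 3) = deadline - sum of successor durations
Successors: activities 4 through 4 with durations [5]
Sum of successor durations = 5
LF = 19 - 5 = 14

14


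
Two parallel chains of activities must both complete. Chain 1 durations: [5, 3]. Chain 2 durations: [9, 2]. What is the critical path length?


Path A total = 5 + 3 = 8
Path B total = 9 + 2 = 11
Critical path = longest path = max(8, 11) = 11

11


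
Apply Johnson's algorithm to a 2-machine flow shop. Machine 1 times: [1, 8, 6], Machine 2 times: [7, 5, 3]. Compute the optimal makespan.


Apply Johnson's rule:
  Group 1 (a <= b): [(1, 1, 7)]
  Group 2 (a > b): [(2, 8, 5), (3, 6, 3)]
Optimal job order: [1, 2, 3]
Schedule:
  Job 1: M1 done at 1, M2 done at 8
  Job 2: M1 done at 9, M2 done at 14
  Job 3: M1 done at 15, M2 done at 18
Makespan = 18

18


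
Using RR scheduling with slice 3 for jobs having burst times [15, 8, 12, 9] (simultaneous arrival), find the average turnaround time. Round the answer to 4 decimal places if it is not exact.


Time quantum = 3
Execution trace:
  J1 runs 3 units, time = 3
  J2 runs 3 units, time = 6
  J3 runs 3 units, time = 9
  J4 runs 3 units, time = 12
  J1 runs 3 units, time = 15
  J2 runs 3 units, time = 18
  J3 runs 3 units, time = 21
  J4 runs 3 units, time = 24
  J1 runs 3 units, time = 27
  J2 runs 2 units, time = 29
  J3 runs 3 units, time = 32
  J4 runs 3 units, time = 35
  J1 runs 3 units, time = 38
  J3 runs 3 units, time = 41
  J1 runs 3 units, time = 44
Finish times: [44, 29, 41, 35]
Average turnaround = 149/4 = 37.25

37.25


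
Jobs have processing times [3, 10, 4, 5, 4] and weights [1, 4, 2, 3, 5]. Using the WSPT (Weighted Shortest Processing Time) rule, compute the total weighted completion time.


Compute p/w ratios and sort ascending (WSPT): [(4, 5), (5, 3), (4, 2), (10, 4), (3, 1)]
Compute weighted completion times:
  Job (p=4,w=5): C=4, w*C=5*4=20
  Job (p=5,w=3): C=9, w*C=3*9=27
  Job (p=4,w=2): C=13, w*C=2*13=26
  Job (p=10,w=4): C=23, w*C=4*23=92
  Job (p=3,w=1): C=26, w*C=1*26=26
Total weighted completion time = 191

191


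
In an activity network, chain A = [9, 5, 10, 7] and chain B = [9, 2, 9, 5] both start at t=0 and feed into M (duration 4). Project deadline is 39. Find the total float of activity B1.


Forward pass: ES(B1) = sum of predecessors on chain B = 0
EF = ES + duration = 0 + 9 = 9
Backward pass: LF(M) = deadline = 39; LS(M) = 39 - 4 = 35
LF(B1) = LS(M) - sum(successors on chain B) = 35 - 16 = 19
LS = LF - duration = 19 - 9 = 10
Total float = LS - ES = 10 - 0 = 10

10


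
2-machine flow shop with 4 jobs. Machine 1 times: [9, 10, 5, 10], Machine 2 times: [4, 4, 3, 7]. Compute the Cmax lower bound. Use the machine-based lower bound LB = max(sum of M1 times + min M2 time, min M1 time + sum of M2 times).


LB1 = sum(M1 times) + min(M2 times) = 34 + 3 = 37
LB2 = min(M1 times) + sum(M2 times) = 5 + 18 = 23
Lower bound = max(LB1, LB2) = max(37, 23) = 37

37


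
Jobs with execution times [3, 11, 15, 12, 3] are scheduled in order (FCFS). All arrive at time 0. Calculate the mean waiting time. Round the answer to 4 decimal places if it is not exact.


FCFS order (as given): [3, 11, 15, 12, 3]
Waiting times:
  Job 1: wait = 0
  Job 2: wait = 3
  Job 3: wait = 14
  Job 4: wait = 29
  Job 5: wait = 41
Sum of waiting times = 87
Average waiting time = 87/5 = 17.4

17.4


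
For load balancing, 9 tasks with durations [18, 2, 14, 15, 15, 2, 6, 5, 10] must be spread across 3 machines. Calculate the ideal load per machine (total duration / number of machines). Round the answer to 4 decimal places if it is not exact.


Total processing time = 18 + 2 + 14 + 15 + 15 + 2 + 6 + 5 + 10 = 87
Number of machines = 3
Ideal balanced load = 87 / 3 = 29.0

29.0


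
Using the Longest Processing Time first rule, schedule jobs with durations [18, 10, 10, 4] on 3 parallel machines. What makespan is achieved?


Sort jobs in decreasing order (LPT): [18, 10, 10, 4]
Assign each job to the least loaded machine:
  Machine 1: jobs [18], load = 18
  Machine 2: jobs [10, 4], load = 14
  Machine 3: jobs [10], load = 10
Makespan = max load = 18

18


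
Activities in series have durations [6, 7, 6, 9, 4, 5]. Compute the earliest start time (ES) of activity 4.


Activity 4 starts after activities 1 through 3 complete.
Predecessor durations: [6, 7, 6]
ES = 6 + 7 + 6 = 19

19


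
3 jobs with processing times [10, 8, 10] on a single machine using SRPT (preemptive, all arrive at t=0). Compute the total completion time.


Since all jobs arrive at t=0, SRPT equals SPT ordering.
SPT order: [8, 10, 10]
Completion times:
  Job 1: p=8, C=8
  Job 2: p=10, C=18
  Job 3: p=10, C=28
Total completion time = 8 + 18 + 28 = 54

54


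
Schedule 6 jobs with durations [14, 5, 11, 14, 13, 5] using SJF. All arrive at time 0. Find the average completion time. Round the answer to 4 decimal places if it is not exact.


SJF order (ascending): [5, 5, 11, 13, 14, 14]
Completion times:
  Job 1: burst=5, C=5
  Job 2: burst=5, C=10
  Job 3: burst=11, C=21
  Job 4: burst=13, C=34
  Job 5: burst=14, C=48
  Job 6: burst=14, C=62
Average completion = 180/6 = 30.0

30.0


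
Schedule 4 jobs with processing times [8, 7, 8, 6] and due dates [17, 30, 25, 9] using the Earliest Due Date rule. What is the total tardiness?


Sort by due date (EDD order): [(6, 9), (8, 17), (8, 25), (7, 30)]
Compute completion times and tardiness:
  Job 1: p=6, d=9, C=6, tardiness=max(0,6-9)=0
  Job 2: p=8, d=17, C=14, tardiness=max(0,14-17)=0
  Job 3: p=8, d=25, C=22, tardiness=max(0,22-25)=0
  Job 4: p=7, d=30, C=29, tardiness=max(0,29-30)=0
Total tardiness = 0

0


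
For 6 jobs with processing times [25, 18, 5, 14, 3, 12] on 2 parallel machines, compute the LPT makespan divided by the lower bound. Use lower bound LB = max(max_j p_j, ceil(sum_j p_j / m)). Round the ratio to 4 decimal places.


LPT order: [25, 18, 14, 12, 5, 3]
Machine loads after assignment: [40, 37]
LPT makespan = 40
Lower bound = max(max_job, ceil(total/2)) = max(25, 39) = 39
Ratio = 40 / 39 = 1.0256

1.0256


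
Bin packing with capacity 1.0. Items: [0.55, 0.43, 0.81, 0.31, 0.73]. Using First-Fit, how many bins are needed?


Place items sequentially using First-Fit:
  Item 0.55 -> new Bin 1
  Item 0.43 -> Bin 1 (now 0.98)
  Item 0.81 -> new Bin 2
  Item 0.31 -> new Bin 3
  Item 0.73 -> new Bin 4
Total bins used = 4

4


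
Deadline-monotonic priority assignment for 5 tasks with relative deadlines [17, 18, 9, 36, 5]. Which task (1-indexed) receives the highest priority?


Sort tasks by relative deadline (ascending):
  Task 5: deadline = 5
  Task 3: deadline = 9
  Task 1: deadline = 17
  Task 2: deadline = 18
  Task 4: deadline = 36
Priority order (highest first): [5, 3, 1, 2, 4]
Highest priority task = 5

5


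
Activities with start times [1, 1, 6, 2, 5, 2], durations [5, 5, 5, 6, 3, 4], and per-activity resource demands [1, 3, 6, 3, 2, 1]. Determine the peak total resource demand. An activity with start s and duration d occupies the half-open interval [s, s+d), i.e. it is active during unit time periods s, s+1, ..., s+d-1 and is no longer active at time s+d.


Each activity i is active on [start_i, start_i + duration_i).
Compute total resource usage per time slot:
  t=0: active resources = [], total = 0
  t=1: active resources = [1, 3], total = 4
  t=2: active resources = [1, 3, 3, 1], total = 8
  t=3: active resources = [1, 3, 3, 1], total = 8
  t=4: active resources = [1, 3, 3, 1], total = 8
  t=5: active resources = [1, 3, 3, 2, 1], total = 10
  t=6: active resources = [6, 3, 2], total = 11
  t=7: active resources = [6, 3, 2], total = 11
  t=8: active resources = [6], total = 6
  t=9: active resources = [6], total = 6
  t=10: active resources = [6], total = 6
Peak resource demand = 11

11


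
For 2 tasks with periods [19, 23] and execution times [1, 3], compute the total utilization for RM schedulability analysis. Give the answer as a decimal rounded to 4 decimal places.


Compute individual utilizations (exact fractions):
  Task 1: C/T = 1/19 (approx. 0.0526)
  Task 2: C/T = 3/23 (approx. 0.1304)
Total utilization U = 1/19 + 3/23 = 80/437
Rounded to 4 decimal places: U = 0.1831
RM (Liu & Layland) bound for 2 tasks = 0.828427; compare with U = 80/437 (approx. 0.183066)
U <= bound, so schedulable by RM sufficient condition.

0.1831


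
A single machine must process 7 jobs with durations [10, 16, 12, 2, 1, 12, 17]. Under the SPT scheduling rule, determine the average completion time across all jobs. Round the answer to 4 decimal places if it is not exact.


Sort jobs by processing time (SPT order): [1, 2, 10, 12, 12, 16, 17]
Compute completion times sequentially:
  Job 1: processing = 1, completes at 1
  Job 2: processing = 2, completes at 3
  Job 3: processing = 10, completes at 13
  Job 4: processing = 12, completes at 25
  Job 5: processing = 12, completes at 37
  Job 6: processing = 16, completes at 53
  Job 7: processing = 17, completes at 70
Sum of completion times = 202
Average completion time = 202/7 = 28.8571

28.8571


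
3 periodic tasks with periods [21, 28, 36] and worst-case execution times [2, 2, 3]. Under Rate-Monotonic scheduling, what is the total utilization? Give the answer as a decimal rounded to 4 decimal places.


Compute individual utilizations (exact fractions):
  Task 1: C/T = 2/21 (approx. 0.0952)
  Task 2: C/T = 2/28 = 1/14 (approx. 0.0714)
  Task 3: C/T = 3/36 = 1/12 (approx. 0.0833)
Total utilization U = 2/21 + 1/14 + 1/12 = 1/4
Rounded to 4 decimal places: U = 0.2500
RM (Liu & Layland) bound for 3 tasks = 0.779763; compare with U = 1/4 (approx. 0.250000)
U <= bound, so schedulable by RM sufficient condition.

0.2500


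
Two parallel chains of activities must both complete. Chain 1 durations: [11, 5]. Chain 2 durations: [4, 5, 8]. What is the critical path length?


Path A total = 11 + 5 = 16
Path B total = 4 + 5 + 8 = 17
Critical path = longest path = max(16, 17) = 17

17


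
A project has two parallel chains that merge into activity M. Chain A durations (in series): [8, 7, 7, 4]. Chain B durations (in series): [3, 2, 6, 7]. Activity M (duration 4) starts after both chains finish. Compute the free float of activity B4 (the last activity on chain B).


ES(B4) = sum of predecessors on chain B = 11
EF(B4) = ES + duration = 11 + 7 = 18
Successor of B4 is M. ES(M) = max(sum(A), sum(B)) = max(26, 18) = 26
Free float = ES(successor) - EF(current) = 26 - 18 = 8

8


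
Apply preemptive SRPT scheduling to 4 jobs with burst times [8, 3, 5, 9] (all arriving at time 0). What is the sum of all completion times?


Since all jobs arrive at t=0, SRPT equals SPT ordering.
SPT order: [3, 5, 8, 9]
Completion times:
  Job 1: p=3, C=3
  Job 2: p=5, C=8
  Job 3: p=8, C=16
  Job 4: p=9, C=25
Total completion time = 3 + 8 + 16 + 25 = 52

52


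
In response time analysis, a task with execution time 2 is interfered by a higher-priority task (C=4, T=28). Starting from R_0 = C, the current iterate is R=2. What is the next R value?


R_next = C + ceil(R_prev / T_hp) * C_hp
ceil(2 / 28) = ceil(0.0714) = 1
Interference = 1 * 4 = 4
R_next = 2 + 4 = 6

6


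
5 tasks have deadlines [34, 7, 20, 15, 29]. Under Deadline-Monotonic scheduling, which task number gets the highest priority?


Sort tasks by relative deadline (ascending):
  Task 2: deadline = 7
  Task 4: deadline = 15
  Task 3: deadline = 20
  Task 5: deadline = 29
  Task 1: deadline = 34
Priority order (highest first): [2, 4, 3, 5, 1]
Highest priority task = 2

2


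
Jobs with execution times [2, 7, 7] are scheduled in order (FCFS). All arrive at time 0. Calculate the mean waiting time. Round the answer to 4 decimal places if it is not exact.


FCFS order (as given): [2, 7, 7]
Waiting times:
  Job 1: wait = 0
  Job 2: wait = 2
  Job 3: wait = 9
Sum of waiting times = 11
Average waiting time = 11/3 = 3.6667

3.6667


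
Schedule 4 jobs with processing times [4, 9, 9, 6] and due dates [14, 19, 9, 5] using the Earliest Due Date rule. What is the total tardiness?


Sort by due date (EDD order): [(6, 5), (9, 9), (4, 14), (9, 19)]
Compute completion times and tardiness:
  Job 1: p=6, d=5, C=6, tardiness=max(0,6-5)=1
  Job 2: p=9, d=9, C=15, tardiness=max(0,15-9)=6
  Job 3: p=4, d=14, C=19, tardiness=max(0,19-14)=5
  Job 4: p=9, d=19, C=28, tardiness=max(0,28-19)=9
Total tardiness = 21

21


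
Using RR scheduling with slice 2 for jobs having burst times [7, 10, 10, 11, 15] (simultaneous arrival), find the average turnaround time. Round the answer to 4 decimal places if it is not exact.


Time quantum = 2
Execution trace:
  J1 runs 2 units, time = 2
  J2 runs 2 units, time = 4
  J3 runs 2 units, time = 6
  J4 runs 2 units, time = 8
  J5 runs 2 units, time = 10
  J1 runs 2 units, time = 12
  J2 runs 2 units, time = 14
  J3 runs 2 units, time = 16
  J4 runs 2 units, time = 18
  J5 runs 2 units, time = 20
  J1 runs 2 units, time = 22
  J2 runs 2 units, time = 24
  J3 runs 2 units, time = 26
  J4 runs 2 units, time = 28
  J5 runs 2 units, time = 30
  J1 runs 1 units, time = 31
  J2 runs 2 units, time = 33
  J3 runs 2 units, time = 35
  J4 runs 2 units, time = 37
  J5 runs 2 units, time = 39
  J2 runs 2 units, time = 41
  J3 runs 2 units, time = 43
  J4 runs 2 units, time = 45
  J5 runs 2 units, time = 47
  J4 runs 1 units, time = 48
  J5 runs 2 units, time = 50
  J5 runs 2 units, time = 52
  J5 runs 1 units, time = 53
Finish times: [31, 41, 43, 48, 53]
Average turnaround = 216/5 = 43.2

43.2


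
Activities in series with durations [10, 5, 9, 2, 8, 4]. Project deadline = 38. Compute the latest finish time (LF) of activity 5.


LF(activity 5) = deadline - sum of successor durations
Successors: activities 6 through 6 with durations [4]
Sum of successor durations = 4
LF = 38 - 4 = 34

34


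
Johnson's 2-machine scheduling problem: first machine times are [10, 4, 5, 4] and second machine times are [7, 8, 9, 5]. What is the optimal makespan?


Apply Johnson's rule:
  Group 1 (a <= b): [(2, 4, 8), (4, 4, 5), (3, 5, 9)]
  Group 2 (a > b): [(1, 10, 7)]
Optimal job order: [2, 4, 3, 1]
Schedule:
  Job 2: M1 done at 4, M2 done at 12
  Job 4: M1 done at 8, M2 done at 17
  Job 3: M1 done at 13, M2 done at 26
  Job 1: M1 done at 23, M2 done at 33
Makespan = 33

33


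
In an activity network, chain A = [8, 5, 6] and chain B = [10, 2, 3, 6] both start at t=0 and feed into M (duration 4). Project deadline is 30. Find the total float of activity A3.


Forward pass: ES(A3) = sum of predecessors on chain A = 13
EF = ES + duration = 13 + 6 = 19
Backward pass: LF(M) = deadline = 30; LS(M) = 30 - 4 = 26
LF(A3) = LS(M) - sum(successors on chain A) = 26 - 0 = 26
LS = LF - duration = 26 - 6 = 20
Total float = LS - ES = 20 - 13 = 7

7


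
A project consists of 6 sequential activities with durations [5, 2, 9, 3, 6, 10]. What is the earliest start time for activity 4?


Activity 4 starts after activities 1 through 3 complete.
Predecessor durations: [5, 2, 9]
ES = 5 + 2 + 9 = 16

16


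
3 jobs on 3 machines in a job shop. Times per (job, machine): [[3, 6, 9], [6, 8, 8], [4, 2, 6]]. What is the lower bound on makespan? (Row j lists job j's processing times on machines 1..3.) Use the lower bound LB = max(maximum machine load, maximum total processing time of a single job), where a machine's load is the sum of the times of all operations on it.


Machine loads:
  Machine 1: 3 + 6 + 4 = 13
  Machine 2: 6 + 8 + 2 = 16
  Machine 3: 9 + 8 + 6 = 23
Max machine load = 23
Job totals:
  Job 1: 18
  Job 2: 22
  Job 3: 12
Max job total = 22
Lower bound = max(23, 22) = 23

23


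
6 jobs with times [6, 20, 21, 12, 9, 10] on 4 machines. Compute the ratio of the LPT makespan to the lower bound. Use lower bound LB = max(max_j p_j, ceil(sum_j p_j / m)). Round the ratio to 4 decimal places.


LPT order: [21, 20, 12, 10, 9, 6]
Machine loads after assignment: [21, 20, 18, 19]
LPT makespan = 21
Lower bound = max(max_job, ceil(total/4)) = max(21, 20) = 21
Ratio = 21 / 21 = 1.0

1.0


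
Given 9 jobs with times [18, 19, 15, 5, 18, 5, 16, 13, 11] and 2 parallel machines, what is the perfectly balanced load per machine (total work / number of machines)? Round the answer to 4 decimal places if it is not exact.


Total processing time = 18 + 19 + 15 + 5 + 18 + 5 + 16 + 13 + 11 = 120
Number of machines = 2
Ideal balanced load = 120 / 2 = 60.0

60.0


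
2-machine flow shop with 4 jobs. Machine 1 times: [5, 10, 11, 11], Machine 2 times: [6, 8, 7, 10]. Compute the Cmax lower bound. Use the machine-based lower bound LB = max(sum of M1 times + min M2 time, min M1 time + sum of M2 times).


LB1 = sum(M1 times) + min(M2 times) = 37 + 6 = 43
LB2 = min(M1 times) + sum(M2 times) = 5 + 31 = 36
Lower bound = max(LB1, LB2) = max(43, 36) = 43

43


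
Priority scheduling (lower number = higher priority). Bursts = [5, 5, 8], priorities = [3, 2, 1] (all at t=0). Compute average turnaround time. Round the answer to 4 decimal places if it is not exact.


Sort by priority (ascending = highest first):
Order: [(1, 8), (2, 5), (3, 5)]
Completion times:
  Priority 1, burst=8, C=8
  Priority 2, burst=5, C=13
  Priority 3, burst=5, C=18
Average turnaround = 39/3 = 13.0

13.0


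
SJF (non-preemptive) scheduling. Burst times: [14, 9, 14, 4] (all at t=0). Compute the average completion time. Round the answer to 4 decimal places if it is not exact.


SJF order (ascending): [4, 9, 14, 14]
Completion times:
  Job 1: burst=4, C=4
  Job 2: burst=9, C=13
  Job 3: burst=14, C=27
  Job 4: burst=14, C=41
Average completion = 85/4 = 21.25

21.25


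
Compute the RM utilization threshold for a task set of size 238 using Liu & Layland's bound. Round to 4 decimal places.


Compute 2^(1/238) = 1.0029166282
Subtract 1: 1.0029166282 - 1 = 0.0029166282
Multiply by n: 238 * 0.0029166282 = 0.6941575116
Round to 4 dp: 0.6942

0.6942


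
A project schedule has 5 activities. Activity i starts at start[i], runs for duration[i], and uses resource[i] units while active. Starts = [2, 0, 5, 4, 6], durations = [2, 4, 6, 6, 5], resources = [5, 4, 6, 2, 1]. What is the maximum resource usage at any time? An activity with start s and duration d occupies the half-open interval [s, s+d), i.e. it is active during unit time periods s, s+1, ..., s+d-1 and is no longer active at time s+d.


Each activity i is active on [start_i, start_i + duration_i).
Compute total resource usage per time slot:
  t=0: active resources = [4], total = 4
  t=1: active resources = [4], total = 4
  t=2: active resources = [5, 4], total = 9
  t=3: active resources = [5, 4], total = 9
  t=4: active resources = [2], total = 2
  t=5: active resources = [6, 2], total = 8
  t=6: active resources = [6, 2, 1], total = 9
  t=7: active resources = [6, 2, 1], total = 9
  t=8: active resources = [6, 2, 1], total = 9
  t=9: active resources = [6, 2, 1], total = 9
  t=10: active resources = [6, 1], total = 7
Peak resource demand = 9

9


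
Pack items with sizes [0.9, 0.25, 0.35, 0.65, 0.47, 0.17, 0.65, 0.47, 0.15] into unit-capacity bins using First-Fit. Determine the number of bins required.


Place items sequentially using First-Fit:
  Item 0.9 -> new Bin 1
  Item 0.25 -> new Bin 2
  Item 0.35 -> Bin 2 (now 0.6)
  Item 0.65 -> new Bin 3
  Item 0.47 -> new Bin 4
  Item 0.17 -> Bin 2 (now 0.77)
  Item 0.65 -> new Bin 5
  Item 0.47 -> Bin 4 (now 0.94)
  Item 0.15 -> Bin 2 (now 0.92)
Total bins used = 5

5


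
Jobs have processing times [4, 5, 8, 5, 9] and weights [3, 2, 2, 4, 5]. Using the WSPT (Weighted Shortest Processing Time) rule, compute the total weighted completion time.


Compute p/w ratios and sort ascending (WSPT): [(5, 4), (4, 3), (9, 5), (5, 2), (8, 2)]
Compute weighted completion times:
  Job (p=5,w=4): C=5, w*C=4*5=20
  Job (p=4,w=3): C=9, w*C=3*9=27
  Job (p=9,w=5): C=18, w*C=5*18=90
  Job (p=5,w=2): C=23, w*C=2*23=46
  Job (p=8,w=2): C=31, w*C=2*31=62
Total weighted completion time = 245

245


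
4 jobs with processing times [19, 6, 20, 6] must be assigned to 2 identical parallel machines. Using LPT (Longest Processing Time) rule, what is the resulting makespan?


Sort jobs in decreasing order (LPT): [20, 19, 6, 6]
Assign each job to the least loaded machine:
  Machine 1: jobs [20, 6], load = 26
  Machine 2: jobs [19, 6], load = 25
Makespan = max load = 26

26


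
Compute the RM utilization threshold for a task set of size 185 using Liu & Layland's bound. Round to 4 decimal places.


Compute 2^(1/185) = 1.0037537693
Subtract 1: 1.0037537693 - 1 = 0.0037537693
Multiply by n: 185 * 0.0037537693 = 0.6944473205
Round to 4 dp: 0.6944

0.6944


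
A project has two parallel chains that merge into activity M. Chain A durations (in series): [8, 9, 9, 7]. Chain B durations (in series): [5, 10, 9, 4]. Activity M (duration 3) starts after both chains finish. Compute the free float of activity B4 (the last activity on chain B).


ES(B4) = sum of predecessors on chain B = 24
EF(B4) = ES + duration = 24 + 4 = 28
Successor of B4 is M. ES(M) = max(sum(A), sum(B)) = max(33, 28) = 33
Free float = ES(successor) - EF(current) = 33 - 28 = 5

5


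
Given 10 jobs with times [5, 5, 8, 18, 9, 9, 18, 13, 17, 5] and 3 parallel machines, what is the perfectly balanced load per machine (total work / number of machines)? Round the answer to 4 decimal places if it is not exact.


Total processing time = 5 + 5 + 8 + 18 + 9 + 9 + 18 + 13 + 17 + 5 = 107
Number of machines = 3
Ideal balanced load = 107 / 3 = 35.6667

35.6667


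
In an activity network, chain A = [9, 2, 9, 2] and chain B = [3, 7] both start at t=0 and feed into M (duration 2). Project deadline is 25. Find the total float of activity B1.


Forward pass: ES(B1) = sum of predecessors on chain B = 0
EF = ES + duration = 0 + 3 = 3
Backward pass: LF(M) = deadline = 25; LS(M) = 25 - 2 = 23
LF(B1) = LS(M) - sum(successors on chain B) = 23 - 7 = 16
LS = LF - duration = 16 - 3 = 13
Total float = LS - ES = 13 - 0 = 13

13


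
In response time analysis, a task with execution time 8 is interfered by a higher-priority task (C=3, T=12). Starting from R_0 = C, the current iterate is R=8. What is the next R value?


R_next = C + ceil(R_prev / T_hp) * C_hp
ceil(8 / 12) = ceil(0.6667) = 1
Interference = 1 * 3 = 3
R_next = 8 + 3 = 11

11


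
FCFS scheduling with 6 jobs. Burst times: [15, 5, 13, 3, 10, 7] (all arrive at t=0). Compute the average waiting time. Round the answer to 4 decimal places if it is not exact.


FCFS order (as given): [15, 5, 13, 3, 10, 7]
Waiting times:
  Job 1: wait = 0
  Job 2: wait = 15
  Job 3: wait = 20
  Job 4: wait = 33
  Job 5: wait = 36
  Job 6: wait = 46
Sum of waiting times = 150
Average waiting time = 150/6 = 25.0

25.0


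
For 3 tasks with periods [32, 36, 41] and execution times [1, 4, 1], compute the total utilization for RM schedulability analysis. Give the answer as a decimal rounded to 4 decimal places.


Compute individual utilizations (exact fractions):
  Task 1: C/T = 1/32 (approx. 0.0313)
  Task 2: C/T = 4/36 = 1/9 (approx. 0.1111)
  Task 3: C/T = 1/41 (approx. 0.0244)
Total utilization U = 1/32 + 1/9 + 1/41 = 1969/11808
Rounded to 4 decimal places: U = 0.1668
RM (Liu & Layland) bound for 3 tasks = 0.779763; compare with U = 1969/11808 (approx. 0.166751)
U <= bound, so schedulable by RM sufficient condition.

0.1668


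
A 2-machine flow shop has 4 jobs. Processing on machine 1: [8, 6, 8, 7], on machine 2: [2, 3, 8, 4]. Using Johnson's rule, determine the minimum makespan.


Apply Johnson's rule:
  Group 1 (a <= b): [(3, 8, 8)]
  Group 2 (a > b): [(4, 7, 4), (2, 6, 3), (1, 8, 2)]
Optimal job order: [3, 4, 2, 1]
Schedule:
  Job 3: M1 done at 8, M2 done at 16
  Job 4: M1 done at 15, M2 done at 20
  Job 2: M1 done at 21, M2 done at 24
  Job 1: M1 done at 29, M2 done at 31
Makespan = 31

31


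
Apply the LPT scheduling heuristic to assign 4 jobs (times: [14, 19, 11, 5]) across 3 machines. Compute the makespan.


Sort jobs in decreasing order (LPT): [19, 14, 11, 5]
Assign each job to the least loaded machine:
  Machine 1: jobs [19], load = 19
  Machine 2: jobs [14], load = 14
  Machine 3: jobs [11, 5], load = 16
Makespan = max load = 19

19


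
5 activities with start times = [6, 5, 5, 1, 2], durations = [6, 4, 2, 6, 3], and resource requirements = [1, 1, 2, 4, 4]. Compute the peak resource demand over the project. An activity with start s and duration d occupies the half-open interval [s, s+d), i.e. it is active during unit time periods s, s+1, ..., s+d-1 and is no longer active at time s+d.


Each activity i is active on [start_i, start_i + duration_i).
Compute total resource usage per time slot:
  t=0: active resources = [], total = 0
  t=1: active resources = [4], total = 4
  t=2: active resources = [4, 4], total = 8
  t=3: active resources = [4, 4], total = 8
  t=4: active resources = [4, 4], total = 8
  t=5: active resources = [1, 2, 4], total = 7
  t=6: active resources = [1, 1, 2, 4], total = 8
  t=7: active resources = [1, 1], total = 2
  t=8: active resources = [1, 1], total = 2
  t=9: active resources = [1], total = 1
  t=10: active resources = [1], total = 1
  t=11: active resources = [1], total = 1
Peak resource demand = 8

8


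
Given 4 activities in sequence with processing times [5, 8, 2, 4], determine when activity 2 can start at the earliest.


Activity 2 starts after activities 1 through 1 complete.
Predecessor durations: [5]
ES = 5 = 5

5


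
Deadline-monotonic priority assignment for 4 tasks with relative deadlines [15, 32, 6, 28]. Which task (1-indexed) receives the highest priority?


Sort tasks by relative deadline (ascending):
  Task 3: deadline = 6
  Task 1: deadline = 15
  Task 4: deadline = 28
  Task 2: deadline = 32
Priority order (highest first): [3, 1, 4, 2]
Highest priority task = 3

3


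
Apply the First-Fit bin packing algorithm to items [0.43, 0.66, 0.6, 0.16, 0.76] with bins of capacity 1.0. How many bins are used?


Place items sequentially using First-Fit:
  Item 0.43 -> new Bin 1
  Item 0.66 -> new Bin 2
  Item 0.6 -> new Bin 3
  Item 0.16 -> Bin 1 (now 0.59)
  Item 0.76 -> new Bin 4
Total bins used = 4

4


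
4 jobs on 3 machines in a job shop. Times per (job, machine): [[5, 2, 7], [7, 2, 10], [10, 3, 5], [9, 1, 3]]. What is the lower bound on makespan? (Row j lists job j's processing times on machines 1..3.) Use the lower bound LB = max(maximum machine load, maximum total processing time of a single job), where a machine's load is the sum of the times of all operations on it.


Machine loads:
  Machine 1: 5 + 7 + 10 + 9 = 31
  Machine 2: 2 + 2 + 3 + 1 = 8
  Machine 3: 7 + 10 + 5 + 3 = 25
Max machine load = 31
Job totals:
  Job 1: 14
  Job 2: 19
  Job 3: 18
  Job 4: 13
Max job total = 19
Lower bound = max(31, 19) = 31

31
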